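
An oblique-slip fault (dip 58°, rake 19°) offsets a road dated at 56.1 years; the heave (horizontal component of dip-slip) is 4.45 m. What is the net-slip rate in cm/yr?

dip-slip = heave / cos(dip) = 4.45 / cos(58°) = 8.398 m
net slip = dip-slip / sin(rake) = 8.398 / sin(19°) = 25.79 m
rate = 25.79 m / 56.1 years = 0.460 m/yr = 46 cm/yr

46 cm/yr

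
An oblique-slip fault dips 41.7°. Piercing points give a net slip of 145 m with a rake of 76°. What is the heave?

105 m

dip-slip = net slip × sin(rake) = 145 m × sin(76°) = 140.7 m
heave = dip-slip × cos(dip) = 140.7 × cos(41.7°) = 105 m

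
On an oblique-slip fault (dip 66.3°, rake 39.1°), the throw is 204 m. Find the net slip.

353 m

dip-slip = throw / sin(dip) = 204 / sin(66.3°) = 222.8 m
net slip = dip-slip / sin(rake) = 222.8 / sin(39.1°) = 353 m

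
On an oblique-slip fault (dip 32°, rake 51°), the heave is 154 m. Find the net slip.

dip-slip = heave / cos(dip) = 154 / cos(32°) = 181.6 m
net slip = dip-slip / sin(rake) = 181.6 / sin(51°) = 234 m

234 m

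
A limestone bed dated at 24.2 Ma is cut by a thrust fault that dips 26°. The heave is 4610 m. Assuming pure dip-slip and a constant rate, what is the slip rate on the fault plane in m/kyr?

dip-slip = heave / cos(dip) = 4610 m / cos(26°) = 5129 m
rate = 5129 m / 24.2 Ma = 0.000212 m/yr = 0.212 m/kyr

0.212 m/kyr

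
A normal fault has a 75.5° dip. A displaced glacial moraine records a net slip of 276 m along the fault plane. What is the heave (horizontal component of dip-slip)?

69.1 m

heave = dip-slip × cos(dip) = 276 m × cos(75.5°) = 69.1 m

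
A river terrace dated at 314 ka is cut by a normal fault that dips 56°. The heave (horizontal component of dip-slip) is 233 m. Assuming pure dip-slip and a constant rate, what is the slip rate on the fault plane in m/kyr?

1.33 m/kyr

dip-slip = heave / cos(dip) = 233 m / cos(56°) = 416.7 m
rate = 416.7 m / 314 ka = 0.00133 m/yr = 1.33 m/kyr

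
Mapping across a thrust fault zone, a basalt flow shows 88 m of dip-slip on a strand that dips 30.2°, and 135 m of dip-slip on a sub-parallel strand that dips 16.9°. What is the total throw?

83.5 m

throw_A = 88 × sin(30.2°) = 44.27 m
throw_B = 135 × sin(16.9°) = 39.24 m
total = 44.27 + 39.24 = 83.5 m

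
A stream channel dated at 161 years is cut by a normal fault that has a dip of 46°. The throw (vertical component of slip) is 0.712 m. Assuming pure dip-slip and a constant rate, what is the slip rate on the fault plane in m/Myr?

dip-slip = throw / sin(dip) = 0.712 m / sin(46°) = 0.9898 m
rate = 0.9898 m / 161 years = 0.00615 m/yr = 6150 m/Myr

6150 m/Myr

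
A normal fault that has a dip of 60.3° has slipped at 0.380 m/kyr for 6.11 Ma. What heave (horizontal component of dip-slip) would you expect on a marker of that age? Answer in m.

dip-slip = rate × time = 0.380 m/kyr × 6.11 Ma = 2322 m
heave = dip-slip × cos(dip) = 2322 × cos(60.3°) = 1150 m

1150 m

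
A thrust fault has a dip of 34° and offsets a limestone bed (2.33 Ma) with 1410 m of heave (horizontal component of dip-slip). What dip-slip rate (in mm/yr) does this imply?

dip-slip = heave / cos(dip) = 1410 m / cos(34°) = 1701 m
rate = 1701 m / 2.33 Ma = 0.000730 m/yr = 0.730 mm/yr

0.730 mm/yr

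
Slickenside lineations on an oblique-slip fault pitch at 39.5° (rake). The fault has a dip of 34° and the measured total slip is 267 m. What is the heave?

dip-slip = net slip × sin(rake) = 267 m × sin(39.5°) = 169.8 m
heave = dip-slip × cos(dip) = 169.8 × cos(34°) = 141 m

141 m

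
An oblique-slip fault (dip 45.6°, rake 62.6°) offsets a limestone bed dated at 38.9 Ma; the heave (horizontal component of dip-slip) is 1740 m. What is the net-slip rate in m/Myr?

dip-slip = heave / cos(dip) = 1740 / cos(45.6°) = 2487 m
net slip = dip-slip / sin(rake) = 2487 / sin(62.6°) = 2801 m
rate = 2801 m / 38.9 Ma = 0.0000720 m/yr = 72 m/Myr

72 m/Myr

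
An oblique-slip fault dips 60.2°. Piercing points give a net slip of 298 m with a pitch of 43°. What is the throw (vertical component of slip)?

176 m

dip-slip = net slip × sin(rake) = 298 m × sin(43°) = 203.2 m
throw = dip-slip × sin(dip) = 203.2 × sin(60.2°) = 176 m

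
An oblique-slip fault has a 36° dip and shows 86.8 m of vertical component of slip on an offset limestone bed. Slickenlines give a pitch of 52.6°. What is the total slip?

dip-slip = throw / sin(dip) = 86.8 / sin(36°) = 147.7 m
net slip = dip-slip / sin(rake) = 147.7 / sin(52.6°) = 186 m

186 m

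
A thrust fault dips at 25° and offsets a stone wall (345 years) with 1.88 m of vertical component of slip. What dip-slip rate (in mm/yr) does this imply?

dip-slip = throw / sin(dip) = 1.88 m / sin(25°) = 4.448 m
rate = 4.448 m / 345 years = 0.0129 m/yr = 12.9 mm/yr

12.9 mm/yr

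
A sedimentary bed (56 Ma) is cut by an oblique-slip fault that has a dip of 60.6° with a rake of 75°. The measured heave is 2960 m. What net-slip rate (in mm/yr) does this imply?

0.111 mm/yr

dip-slip = heave / cos(dip) = 2960 / cos(60.6°) = 6030 m
net slip = dip-slip / sin(rake) = 6030 / sin(75°) = 6242 m
rate = 6242 m / 56 Ma = 0.000111 m/yr = 0.111 mm/yr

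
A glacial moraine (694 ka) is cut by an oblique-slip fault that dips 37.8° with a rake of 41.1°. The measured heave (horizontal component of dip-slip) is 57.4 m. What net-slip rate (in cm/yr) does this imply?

0.0159 cm/yr

dip-slip = heave / cos(dip) = 57.4 / cos(37.8°) = 72.64 m
net slip = dip-slip / sin(rake) = 72.64 / sin(41.1°) = 110.5 m
rate = 110.5 m / 694 ka = 0.000159 m/yr = 0.0159 cm/yr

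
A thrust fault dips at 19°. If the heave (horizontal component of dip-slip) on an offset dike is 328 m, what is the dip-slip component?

347 m

dip-slip = heave / cos(dip) = 328 / cos(19°) = 347 m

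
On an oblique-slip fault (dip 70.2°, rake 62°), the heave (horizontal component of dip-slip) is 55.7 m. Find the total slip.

dip-slip = heave / cos(dip) = 55.7 / cos(70.2°) = 164.4 m
net slip = dip-slip / sin(rake) = 164.4 / sin(62°) = 186 m

186 m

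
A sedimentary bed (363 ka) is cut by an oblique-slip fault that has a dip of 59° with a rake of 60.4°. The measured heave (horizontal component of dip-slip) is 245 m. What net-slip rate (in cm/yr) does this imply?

dip-slip = heave / cos(dip) = 245 / cos(59°) = 475.7 m
net slip = dip-slip / sin(rake) = 475.7 / sin(60.4°) = 547.1 m
rate = 547.1 m / 363 ka = 0.00151 m/yr = 0.151 cm/yr

0.151 cm/yr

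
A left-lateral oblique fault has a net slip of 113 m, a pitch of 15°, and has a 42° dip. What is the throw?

dip-slip = net slip × sin(rake) = 113 m × sin(15°) = 29.25 m
throw = dip-slip × sin(dip) = 29.25 × sin(42°) = 19.6 m

19.6 m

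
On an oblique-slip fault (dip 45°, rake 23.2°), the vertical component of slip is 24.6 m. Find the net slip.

dip-slip = throw / sin(dip) = 24.6 / sin(45°) = 34.79 m
net slip = dip-slip / sin(rake) = 34.79 / sin(23.2°) = 88.3 m

88.3 m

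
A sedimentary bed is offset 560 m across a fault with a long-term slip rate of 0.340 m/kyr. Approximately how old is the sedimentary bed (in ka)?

1650 ka

age = offset / rate = 560 m / (0.340 m/kyr) = 1.65e+06 yr = 1650 ka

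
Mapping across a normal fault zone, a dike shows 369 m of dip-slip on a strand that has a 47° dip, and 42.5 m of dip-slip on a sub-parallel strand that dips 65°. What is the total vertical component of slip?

308 m

throw_A = 369 × sin(47°) = 269.9 m
throw_B = 42.5 × sin(65°) = 38.52 m
total = 269.9 + 38.52 = 308 m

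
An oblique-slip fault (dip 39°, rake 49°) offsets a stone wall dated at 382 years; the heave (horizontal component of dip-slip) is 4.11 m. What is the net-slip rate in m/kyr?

18.3 m/kyr

dip-slip = heave / cos(dip) = 4.11 / cos(39°) = 5.289 m
net slip = dip-slip / sin(rake) = 5.289 / sin(49°) = 7.007 m
rate = 7.007 m / 382 years = 0.0183 m/yr = 18.3 m/kyr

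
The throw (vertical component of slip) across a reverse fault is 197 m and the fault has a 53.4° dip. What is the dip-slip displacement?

245 m

dip-slip = throw / sin(dip) = 197 / sin(53.4°) = 245 m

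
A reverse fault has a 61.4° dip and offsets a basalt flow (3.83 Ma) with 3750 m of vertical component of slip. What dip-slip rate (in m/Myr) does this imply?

dip-slip = throw / sin(dip) = 3750 m / sin(61.4°) = 4271 m
rate = 4271 m / 3.83 Ma = 0.00112 m/yr = 1120 m/Myr

1120 m/Myr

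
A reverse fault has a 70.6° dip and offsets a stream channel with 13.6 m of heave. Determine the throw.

throw = heave × tan(dip) = 13.6 × tan(70.6°) = 38.6 m

38.6 m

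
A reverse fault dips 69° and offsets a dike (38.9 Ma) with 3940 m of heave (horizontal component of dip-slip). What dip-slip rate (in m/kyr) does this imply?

0.283 m/kyr

dip-slip = heave / cos(dip) = 3940 m / cos(69°) = 10990 m
rate = 10990 m / 38.9 Ma = 0.000283 m/yr = 0.283 m/kyr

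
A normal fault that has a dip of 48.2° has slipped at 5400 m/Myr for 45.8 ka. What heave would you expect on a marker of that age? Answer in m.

165 m

dip-slip = rate × time = 5400 m/Myr × 45.8 ka = 247.3 m
heave = dip-slip × cos(dip) = 247.3 × cos(48.2°) = 165 m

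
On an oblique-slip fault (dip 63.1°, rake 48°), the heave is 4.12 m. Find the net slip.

12.3 m

dip-slip = heave / cos(dip) = 4.12 / cos(63.1°) = 9.106 m
net slip = dip-slip / sin(rake) = 9.106 / sin(48°) = 12.3 m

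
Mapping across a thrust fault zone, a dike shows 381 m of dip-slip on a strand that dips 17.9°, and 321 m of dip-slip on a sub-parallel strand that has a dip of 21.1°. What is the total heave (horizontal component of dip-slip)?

heave_A = 381 × cos(17.9°) = 362.6 m
heave_B = 321 × cos(21.1°) = 299.5 m
total = 362.6 + 299.5 = 662 m

662 m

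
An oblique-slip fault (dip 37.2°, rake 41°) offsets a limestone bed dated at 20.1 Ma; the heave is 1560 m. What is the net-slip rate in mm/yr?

0.149 mm/yr

dip-slip = heave / cos(dip) = 1560 / cos(37.2°) = 1958 m
net slip = dip-slip / sin(rake) = 1958 / sin(41°) = 2985 m
rate = 2985 m / 20.1 Ma = 0.000149 m/yr = 0.149 mm/yr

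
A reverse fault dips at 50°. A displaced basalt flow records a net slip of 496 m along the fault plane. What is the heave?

319 m

heave = dip-slip × cos(dip) = 496 m × cos(50°) = 319 m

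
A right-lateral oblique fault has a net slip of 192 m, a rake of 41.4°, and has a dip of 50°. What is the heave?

dip-slip = net slip × sin(rake) = 192 m × sin(41.4°) = 127 m
heave = dip-slip × cos(dip) = 127 × cos(50°) = 81.6 m

81.6 m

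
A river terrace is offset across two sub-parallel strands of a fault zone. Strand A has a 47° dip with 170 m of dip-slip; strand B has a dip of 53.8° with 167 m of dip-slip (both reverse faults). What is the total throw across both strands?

throw_A = 170 × sin(47°) = 124.3 m
throw_B = 167 × sin(53.8°) = 134.8 m
total = 124.3 + 134.8 = 259 m

259 m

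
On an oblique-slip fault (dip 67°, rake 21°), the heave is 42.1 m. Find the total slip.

301 m

dip-slip = heave / cos(dip) = 42.1 / cos(67°) = 107.7 m
net slip = dip-slip / sin(rake) = 107.7 / sin(21°) = 301 m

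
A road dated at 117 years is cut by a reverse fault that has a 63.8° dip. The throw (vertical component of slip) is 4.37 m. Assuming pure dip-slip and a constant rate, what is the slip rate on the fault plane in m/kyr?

41.6 m/kyr

dip-slip = throw / sin(dip) = 4.37 m / sin(63.8°) = 4.870 m
rate = 4.870 m / 117 years = 0.0416 m/yr = 41.6 m/kyr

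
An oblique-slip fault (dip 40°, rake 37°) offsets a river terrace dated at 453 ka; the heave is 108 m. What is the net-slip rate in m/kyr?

dip-slip = heave / cos(dip) = 108 / cos(40°) = 141 m
net slip = dip-slip / sin(rake) = 141 / sin(37°) = 234.3 m
rate = 234.3 m / 453 ka = 0.000517 m/yr = 0.517 m/kyr

0.517 m/kyr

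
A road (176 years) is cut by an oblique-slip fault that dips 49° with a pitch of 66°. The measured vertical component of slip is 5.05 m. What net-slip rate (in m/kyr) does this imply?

dip-slip = throw / sin(dip) = 5.05 / sin(49°) = 6.691 m
net slip = dip-slip / sin(rake) = 6.691 / sin(66°) = 7.325 m
rate = 7.325 m / 176 years = 0.0416 m/yr = 41.6 m/kyr

41.6 m/kyr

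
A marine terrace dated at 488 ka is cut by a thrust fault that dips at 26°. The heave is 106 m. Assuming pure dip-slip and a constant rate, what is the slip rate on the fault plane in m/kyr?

0.242 m/kyr

dip-slip = heave / cos(dip) = 106 m / cos(26°) = 117.9 m
rate = 117.9 m / 488 ka = 0.000242 m/yr = 0.242 m/kyr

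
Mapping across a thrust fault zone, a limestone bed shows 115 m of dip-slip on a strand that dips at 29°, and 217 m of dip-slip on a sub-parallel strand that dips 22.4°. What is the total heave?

heave_A = 115 × cos(29°) = 100.6 m
heave_B = 217 × cos(22.4°) = 200.6 m
total = 100.6 + 200.6 = 301 m

301 m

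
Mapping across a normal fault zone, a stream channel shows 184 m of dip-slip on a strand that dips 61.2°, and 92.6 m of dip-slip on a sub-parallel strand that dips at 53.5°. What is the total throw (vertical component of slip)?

236 m

throw_A = 184 × sin(61.2°) = 161.2 m
throw_B = 92.6 × sin(53.5°) = 74.44 m
total = 161.2 + 74.44 = 236 m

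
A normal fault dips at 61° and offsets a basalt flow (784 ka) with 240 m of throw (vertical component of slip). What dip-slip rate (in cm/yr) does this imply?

dip-slip = throw / sin(dip) = 240 m / sin(61°) = 274.4 m
rate = 274.4 m / 784 ka = 0.000350 m/yr = 0.0350 cm/yr

0.0350 cm/yr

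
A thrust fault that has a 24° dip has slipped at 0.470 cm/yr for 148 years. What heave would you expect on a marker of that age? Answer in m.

dip-slip = rate × time = 0.470 cm/yr × 148 years = 0.6956 m
heave = dip-slip × cos(dip) = 0.6956 × cos(24°) = 0.635 m

0.635 m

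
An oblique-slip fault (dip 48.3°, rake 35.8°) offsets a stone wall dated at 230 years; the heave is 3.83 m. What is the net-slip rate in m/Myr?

42800 m/Myr

dip-slip = heave / cos(dip) = 3.83 / cos(48.3°) = 5.757 m
net slip = dip-slip / sin(rake) = 5.757 / sin(35.8°) = 9.842 m
rate = 9.842 m / 230 years = 0.0428 m/yr = 42800 m/Myr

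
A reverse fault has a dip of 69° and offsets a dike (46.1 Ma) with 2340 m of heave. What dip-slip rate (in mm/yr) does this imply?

dip-slip = heave / cos(dip) = 2340 m / cos(69°) = 6530 m
rate = 6530 m / 46.1 Ma = 0.000142 m/yr = 0.142 mm/yr

0.142 mm/yr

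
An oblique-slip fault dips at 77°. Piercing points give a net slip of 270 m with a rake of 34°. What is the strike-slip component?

strike-slip = net slip × cos(rake) = 270 m × cos(34°) = 224 m

224 m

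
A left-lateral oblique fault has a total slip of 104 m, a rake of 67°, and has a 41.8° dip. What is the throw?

63.8 m

dip-slip = net slip × sin(rake) = 104 m × sin(67°) = 95.73 m
throw = dip-slip × sin(dip) = 95.73 × sin(41.8°) = 63.8 m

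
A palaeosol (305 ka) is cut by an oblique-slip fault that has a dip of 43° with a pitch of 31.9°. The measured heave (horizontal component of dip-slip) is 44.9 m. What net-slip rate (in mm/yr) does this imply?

0.381 mm/yr

dip-slip = heave / cos(dip) = 44.9 / cos(43°) = 61.39 m
net slip = dip-slip / sin(rake) = 61.39 / sin(31.9°) = 116.2 m
rate = 116.2 m / 305 ka = 0.000381 m/yr = 0.381 mm/yr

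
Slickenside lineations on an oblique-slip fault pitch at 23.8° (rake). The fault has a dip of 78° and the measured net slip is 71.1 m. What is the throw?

dip-slip = net slip × sin(rake) = 71.1 m × sin(23.8°) = 28.69 m
throw = dip-slip × sin(dip) = 28.69 × sin(78°) = 28.1 m

28.1 m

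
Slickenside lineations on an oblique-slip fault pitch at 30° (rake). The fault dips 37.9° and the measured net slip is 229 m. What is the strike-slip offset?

198 m

strike-slip = net slip × cos(rake) = 229 m × cos(30°) = 198 m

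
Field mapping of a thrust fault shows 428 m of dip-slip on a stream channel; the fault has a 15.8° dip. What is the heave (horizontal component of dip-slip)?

412 m

heave = dip-slip × cos(dip) = 428 m × cos(15.8°) = 412 m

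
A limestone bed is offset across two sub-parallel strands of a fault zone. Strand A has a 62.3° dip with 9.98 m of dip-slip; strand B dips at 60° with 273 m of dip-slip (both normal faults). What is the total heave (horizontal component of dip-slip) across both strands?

141 m

heave_A = 9.98 × cos(62.3°) = 4.639 m
heave_B = 273 × cos(60°) = 136.5 m
total = 4.639 + 136.5 = 141 m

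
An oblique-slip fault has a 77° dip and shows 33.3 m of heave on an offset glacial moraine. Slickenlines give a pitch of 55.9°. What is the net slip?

179 m

dip-slip = heave / cos(dip) = 33.3 / cos(77°) = 148 m
net slip = dip-slip / sin(rake) = 148 / sin(55.9°) = 179 m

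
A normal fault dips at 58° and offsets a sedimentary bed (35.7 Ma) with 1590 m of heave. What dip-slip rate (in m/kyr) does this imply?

0.0840 m/kyr

dip-slip = heave / cos(dip) = 1590 m / cos(58°) = 3000 m
rate = 3000 m / 35.7 Ma = 0.0000840 m/yr = 0.0840 m/kyr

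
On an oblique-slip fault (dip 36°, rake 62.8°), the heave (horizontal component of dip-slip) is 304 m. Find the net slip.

dip-slip = heave / cos(dip) = 304 / cos(36°) = 375.8 m
net slip = dip-slip / sin(rake) = 375.8 / sin(62.8°) = 422 m

422 m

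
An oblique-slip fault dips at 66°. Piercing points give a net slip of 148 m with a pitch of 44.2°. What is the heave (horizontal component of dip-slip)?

dip-slip = net slip × sin(rake) = 148 m × sin(44.2°) = 103.2 m
heave = dip-slip × cos(dip) = 103.2 × cos(66°) = 42 m

42 m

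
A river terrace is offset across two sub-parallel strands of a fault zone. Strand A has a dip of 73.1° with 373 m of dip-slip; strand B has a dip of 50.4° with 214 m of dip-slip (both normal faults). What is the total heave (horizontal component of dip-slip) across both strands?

245 m

heave_A = 373 × cos(73.1°) = 108.4 m
heave_B = 214 × cos(50.4°) = 136.4 m
total = 108.4 + 136.4 = 245 m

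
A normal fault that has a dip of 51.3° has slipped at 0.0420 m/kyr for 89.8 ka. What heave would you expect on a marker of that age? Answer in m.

dip-slip = rate × time = 0.0420 m/kyr × 89.8 ka = 3.772 m
heave = dip-slip × cos(dip) = 3.772 × cos(51.3°) = 2.36 m

2.36 m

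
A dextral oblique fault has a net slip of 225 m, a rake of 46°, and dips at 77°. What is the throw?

dip-slip = net slip × sin(rake) = 225 m × sin(46°) = 161.9 m
throw = dip-slip × sin(dip) = 161.9 × sin(77°) = 158 m

158 m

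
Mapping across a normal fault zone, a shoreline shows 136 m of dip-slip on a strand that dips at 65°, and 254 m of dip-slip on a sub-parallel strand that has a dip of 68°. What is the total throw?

359 m

throw_A = 136 × sin(65°) = 123.3 m
throw_B = 254 × sin(68°) = 235.5 m
total = 123.3 + 235.5 = 359 m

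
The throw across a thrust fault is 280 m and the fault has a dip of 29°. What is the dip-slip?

578 m

dip-slip = throw / sin(dip) = 280 / sin(29°) = 578 m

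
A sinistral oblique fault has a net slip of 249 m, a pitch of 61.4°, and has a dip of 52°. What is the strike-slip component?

strike-slip = net slip × cos(rake) = 249 m × cos(61.4°) = 119 m

119 m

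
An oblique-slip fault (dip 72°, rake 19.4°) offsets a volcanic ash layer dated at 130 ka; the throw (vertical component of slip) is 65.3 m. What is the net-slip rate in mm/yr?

1.59 mm/yr

dip-slip = throw / sin(dip) = 65.3 / sin(72°) = 68.66 m
net slip = dip-slip / sin(rake) = 68.66 / sin(19.4°) = 206.7 m
rate = 206.7 m / 130 ka = 0.00159 m/yr = 1.59 mm/yr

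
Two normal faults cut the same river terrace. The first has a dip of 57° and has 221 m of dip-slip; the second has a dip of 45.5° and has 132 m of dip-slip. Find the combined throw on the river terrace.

279 m

throw_A = 221 × sin(57°) = 185.3 m
throw_B = 132 × sin(45.5°) = 94.15 m
total = 185.3 + 94.15 = 279 m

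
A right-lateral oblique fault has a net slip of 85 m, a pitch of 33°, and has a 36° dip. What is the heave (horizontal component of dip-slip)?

dip-slip = net slip × sin(rake) = 85 m × sin(33°) = 46.29 m
heave = dip-slip × cos(dip) = 46.29 × cos(36°) = 37.5 m

37.5 m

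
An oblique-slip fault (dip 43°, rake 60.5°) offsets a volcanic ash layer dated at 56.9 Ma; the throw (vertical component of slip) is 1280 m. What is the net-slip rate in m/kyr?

dip-slip = throw / sin(dip) = 1280 / sin(43°) = 1877 m
net slip = dip-slip / sin(rake) = 1877 / sin(60.5°) = 2156 m
rate = 2156 m / 56.9 Ma = 0.0000379 m/yr = 0.0379 m/kyr

0.0379 m/kyr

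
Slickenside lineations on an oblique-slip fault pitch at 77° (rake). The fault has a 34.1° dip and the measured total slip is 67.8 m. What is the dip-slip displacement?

66.1 m

dip-slip = net slip × sin(rake) = 67.8 m × sin(77°) = 66.1 m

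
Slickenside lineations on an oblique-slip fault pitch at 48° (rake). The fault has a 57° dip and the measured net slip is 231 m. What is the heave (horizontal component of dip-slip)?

dip-slip = net slip × sin(rake) = 231 m × sin(48°) = 171.7 m
heave = dip-slip × cos(dip) = 171.7 × cos(57°) = 93.5 m

93.5 m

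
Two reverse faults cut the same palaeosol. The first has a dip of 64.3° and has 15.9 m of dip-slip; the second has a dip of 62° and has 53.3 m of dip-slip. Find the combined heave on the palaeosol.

31.9 m

heave_A = 15.9 × cos(64.3°) = 6.895 m
heave_B = 53.3 × cos(62°) = 25.02 m
total = 6.895 + 25.02 = 31.9 m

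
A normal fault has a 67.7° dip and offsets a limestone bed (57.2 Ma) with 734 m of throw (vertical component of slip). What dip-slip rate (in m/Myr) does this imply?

13.9 m/Myr

dip-slip = throw / sin(dip) = 734 m / sin(67.7°) = 793.3 m
rate = 793.3 m / 57.2 Ma = 0.0000139 m/yr = 13.9 m/Myr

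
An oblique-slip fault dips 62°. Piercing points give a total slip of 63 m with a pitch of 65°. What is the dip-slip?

57.1 m

dip-slip = net slip × sin(rake) = 63 m × sin(65°) = 57.1 m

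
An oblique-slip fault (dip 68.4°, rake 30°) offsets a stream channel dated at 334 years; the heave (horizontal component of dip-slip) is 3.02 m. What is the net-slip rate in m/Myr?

49100 m/Myr

dip-slip = heave / cos(dip) = 3.02 / cos(68.4°) = 8.204 m
net slip = dip-slip / sin(rake) = 8.204 / sin(30°) = 16.41 m
rate = 16.41 m / 334 years = 0.0491 m/yr = 49100 m/Myr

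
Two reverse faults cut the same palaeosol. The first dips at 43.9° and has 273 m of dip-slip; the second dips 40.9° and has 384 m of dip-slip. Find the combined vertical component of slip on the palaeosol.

441 m

throw_A = 273 × sin(43.9°) = 189.3 m
throw_B = 384 × sin(40.9°) = 251.4 m
total = 189.3 + 251.4 = 441 m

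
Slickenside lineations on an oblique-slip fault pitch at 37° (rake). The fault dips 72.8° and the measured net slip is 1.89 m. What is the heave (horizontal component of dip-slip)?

dip-slip = net slip × sin(rake) = 1.89 m × sin(37°) = 1.137 m
heave = dip-slip × cos(dip) = 1.137 × cos(72.8°) = 0.336 m

0.336 m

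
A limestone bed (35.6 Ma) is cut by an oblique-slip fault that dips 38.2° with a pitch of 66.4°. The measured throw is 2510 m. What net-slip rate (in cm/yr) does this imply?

0.0124 cm/yr

dip-slip = throw / sin(dip) = 2510 / sin(38.2°) = 4059 m
net slip = dip-slip / sin(rake) = 4059 / sin(66.4°) = 4429 m
rate = 4429 m / 35.6 Ma = 0.000124 m/yr = 0.0124 cm/yr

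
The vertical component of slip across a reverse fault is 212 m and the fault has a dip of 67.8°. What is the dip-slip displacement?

dip-slip = throw / sin(dip) = 212 / sin(67.8°) = 229 m

229 m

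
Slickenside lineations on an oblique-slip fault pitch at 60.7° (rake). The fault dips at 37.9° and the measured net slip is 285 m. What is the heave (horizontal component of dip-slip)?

196 m

dip-slip = net slip × sin(rake) = 285 m × sin(60.7°) = 248.5 m
heave = dip-slip × cos(dip) = 248.5 × cos(37.9°) = 196 m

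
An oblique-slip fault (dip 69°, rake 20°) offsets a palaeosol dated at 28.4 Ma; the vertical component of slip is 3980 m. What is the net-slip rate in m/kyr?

0.439 m/kyr

dip-slip = throw / sin(dip) = 3980 / sin(69°) = 4263 m
net slip = dip-slip / sin(rake) = 4263 / sin(20°) = 12460 m
rate = 12460 m / 28.4 Ma = 0.000439 m/yr = 0.439 m/kyr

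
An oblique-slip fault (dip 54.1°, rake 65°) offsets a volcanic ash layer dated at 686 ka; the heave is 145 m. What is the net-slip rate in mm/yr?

0.398 mm/yr

dip-slip = heave / cos(dip) = 145 / cos(54.1°) = 247.3 m
net slip = dip-slip / sin(rake) = 247.3 / sin(65°) = 272.8 m
rate = 272.8 m / 686 ka = 0.000398 m/yr = 0.398 mm/yr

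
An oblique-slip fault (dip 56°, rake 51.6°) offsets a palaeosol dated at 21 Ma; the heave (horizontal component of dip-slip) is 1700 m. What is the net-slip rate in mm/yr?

0.185 mm/yr

dip-slip = heave / cos(dip) = 1700 / cos(56°) = 3040 m
net slip = dip-slip / sin(rake) = 3040 / sin(51.6°) = 3879 m
rate = 3879 m / 21 Ma = 0.000185 m/yr = 0.185 mm/yr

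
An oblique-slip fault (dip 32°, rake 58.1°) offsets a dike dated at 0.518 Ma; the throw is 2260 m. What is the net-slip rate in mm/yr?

9.70 mm/yr

dip-slip = throw / sin(dip) = 2260 / sin(32°) = 4265 m
net slip = dip-slip / sin(rake) = 4265 / sin(58.1°) = 5023 m
rate = 5023 m / 0.518 Ma = 0.00970 m/yr = 9.70 mm/yr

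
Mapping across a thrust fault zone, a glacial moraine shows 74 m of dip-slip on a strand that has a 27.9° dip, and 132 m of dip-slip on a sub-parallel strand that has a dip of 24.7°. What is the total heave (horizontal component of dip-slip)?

185 m

heave_A = 74 × cos(27.9°) = 65.40 m
heave_B = 132 × cos(24.7°) = 119.9 m
total = 65.40 + 119.9 = 185 m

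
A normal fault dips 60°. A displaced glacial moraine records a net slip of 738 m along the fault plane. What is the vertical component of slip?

throw = dip-slip × sin(dip) = 738 m × sin(60°) = 639 m

639 m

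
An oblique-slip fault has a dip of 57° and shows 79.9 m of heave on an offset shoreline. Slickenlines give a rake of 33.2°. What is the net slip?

dip-slip = heave / cos(dip) = 79.9 / cos(57°) = 146.7 m
net slip = dip-slip / sin(rake) = 146.7 / sin(33.2°) = 268 m

268 m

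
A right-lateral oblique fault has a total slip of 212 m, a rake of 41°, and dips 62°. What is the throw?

dip-slip = net slip × sin(rake) = 212 m × sin(41°) = 139.1 m
throw = dip-slip × sin(dip) = 139.1 × sin(62°) = 123 m

123 m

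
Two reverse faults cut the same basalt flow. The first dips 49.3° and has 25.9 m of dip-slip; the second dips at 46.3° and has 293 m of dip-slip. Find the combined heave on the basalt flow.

219 m

heave_A = 25.9 × cos(49.3°) = 16.89 m
heave_B = 293 × cos(46.3°) = 202.4 m
total = 16.89 + 202.4 = 219 m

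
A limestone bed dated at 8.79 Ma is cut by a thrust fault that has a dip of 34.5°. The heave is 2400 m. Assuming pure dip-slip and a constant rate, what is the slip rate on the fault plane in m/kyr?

0.331 m/kyr

dip-slip = heave / cos(dip) = 2400 m / cos(34.5°) = 2912 m
rate = 2912 m / 8.79 Ma = 0.000331 m/yr = 0.331 m/kyr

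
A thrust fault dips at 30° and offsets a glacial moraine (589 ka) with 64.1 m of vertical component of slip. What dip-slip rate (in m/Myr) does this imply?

218 m/Myr

dip-slip = throw / sin(dip) = 64.1 m / sin(30°) = 128.2 m
rate = 128.2 m / 589 ka = 0.000218 m/yr = 218 m/Myr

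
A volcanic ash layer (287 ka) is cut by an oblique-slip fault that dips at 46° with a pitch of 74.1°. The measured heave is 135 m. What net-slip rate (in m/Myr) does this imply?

dip-slip = heave / cos(dip) = 135 / cos(46°) = 194.3 m
net slip = dip-slip / sin(rake) = 194.3 / sin(74.1°) = 202.1 m
rate = 202.1 m / 287 ka = 0.000704 m/yr = 704 m/Myr

704 m/Myr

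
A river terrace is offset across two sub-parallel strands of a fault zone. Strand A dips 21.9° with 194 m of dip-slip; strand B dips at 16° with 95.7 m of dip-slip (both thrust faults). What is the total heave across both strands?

272 m

heave_A = 194 × cos(21.9°) = 180 m
heave_B = 95.7 × cos(16°) = 91.99 m
total = 180 + 91.99 = 272 m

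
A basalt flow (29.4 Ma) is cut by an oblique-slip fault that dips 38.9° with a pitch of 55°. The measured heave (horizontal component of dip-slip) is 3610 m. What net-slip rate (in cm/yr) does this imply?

0.0193 cm/yr

dip-slip = heave / cos(dip) = 3610 / cos(38.9°) = 4639 m
net slip = dip-slip / sin(rake) = 4639 / sin(55°) = 5663 m
rate = 5663 m / 29.4 Ma = 0.000193 m/yr = 0.0193 cm/yr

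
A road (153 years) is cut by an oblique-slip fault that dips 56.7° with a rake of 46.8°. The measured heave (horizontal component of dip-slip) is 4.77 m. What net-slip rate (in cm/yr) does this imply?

7.79 cm/yr

dip-slip = heave / cos(dip) = 4.77 / cos(56.7°) = 8.688 m
net slip = dip-slip / sin(rake) = 8.688 / sin(46.8°) = 11.92 m
rate = 11.92 m / 153 years = 0.0779 m/yr = 7.79 cm/yr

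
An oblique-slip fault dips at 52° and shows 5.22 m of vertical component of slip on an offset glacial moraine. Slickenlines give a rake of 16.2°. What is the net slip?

dip-slip = throw / sin(dip) = 5.22 / sin(52°) = 6.624 m
net slip = dip-slip / sin(rake) = 6.624 / sin(16.2°) = 23.7 m

23.7 m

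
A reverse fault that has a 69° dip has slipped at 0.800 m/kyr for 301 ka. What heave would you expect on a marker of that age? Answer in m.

86.3 m

dip-slip = rate × time = 0.800 m/kyr × 301 ka = 240.8 m
heave = dip-slip × cos(dip) = 240.8 × cos(69°) = 86.3 m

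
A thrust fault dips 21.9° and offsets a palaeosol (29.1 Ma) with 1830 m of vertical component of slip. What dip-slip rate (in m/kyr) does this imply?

dip-slip = throw / sin(dip) = 1830 m / sin(21.9°) = 4906 m
rate = 4906 m / 29.1 Ma = 0.000169 m/yr = 0.169 m/kyr

0.169 m/kyr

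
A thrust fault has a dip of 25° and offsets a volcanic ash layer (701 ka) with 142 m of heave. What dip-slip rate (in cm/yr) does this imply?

dip-slip = heave / cos(dip) = 142 m / cos(25°) = 156.7 m
rate = 156.7 m / 701 ka = 0.000224 m/yr = 0.0224 cm/yr

0.0224 cm/yr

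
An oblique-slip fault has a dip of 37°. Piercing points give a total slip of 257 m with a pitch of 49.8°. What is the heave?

dip-slip = net slip × sin(rake) = 257 m × sin(49.8°) = 196.3 m
heave = dip-slip × cos(dip) = 196.3 × cos(37°) = 157 m

157 m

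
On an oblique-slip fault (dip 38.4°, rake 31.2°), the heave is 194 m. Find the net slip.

478 m

dip-slip = heave / cos(dip) = 194 / cos(38.4°) = 247.5 m
net slip = dip-slip / sin(rake) = 247.5 / sin(31.2°) = 478 m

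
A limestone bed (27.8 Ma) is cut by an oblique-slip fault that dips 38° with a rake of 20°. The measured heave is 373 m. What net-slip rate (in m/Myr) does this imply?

dip-slip = heave / cos(dip) = 373 / cos(38°) = 473.3 m
net slip = dip-slip / sin(rake) = 473.3 / sin(20°) = 1384 m
rate = 1384 m / 27.8 Ma = 0.0000498 m/yr = 49.8 m/Myr

49.8 m/Myr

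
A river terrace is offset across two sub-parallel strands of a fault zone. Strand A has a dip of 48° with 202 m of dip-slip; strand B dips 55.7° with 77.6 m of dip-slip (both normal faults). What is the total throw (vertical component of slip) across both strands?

throw_A = 202 × sin(48°) = 150.1 m
throw_B = 77.6 × sin(55.7°) = 64.11 m
total = 150.1 + 64.11 = 214 m

214 m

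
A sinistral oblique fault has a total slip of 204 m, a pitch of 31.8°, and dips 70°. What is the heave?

dip-slip = net slip × sin(rake) = 204 m × sin(31.8°) = 107.5 m
heave = dip-slip × cos(dip) = 107.5 × cos(70°) = 36.8 m

36.8 m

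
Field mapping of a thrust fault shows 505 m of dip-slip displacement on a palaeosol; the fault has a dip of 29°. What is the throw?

245 m

throw = dip-slip × sin(dip) = 505 m × sin(29°) = 245 m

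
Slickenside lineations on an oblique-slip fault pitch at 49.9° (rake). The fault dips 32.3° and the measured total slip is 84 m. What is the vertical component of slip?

34.3 m

dip-slip = net slip × sin(rake) = 84 m × sin(49.9°) = 64.25 m
throw = dip-slip × sin(dip) = 64.25 × sin(32.3°) = 34.3 m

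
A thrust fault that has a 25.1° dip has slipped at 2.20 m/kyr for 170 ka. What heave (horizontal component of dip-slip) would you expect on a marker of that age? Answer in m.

dip-slip = rate × time = 2.20 m/kyr × 170 ka = 374 m
heave = dip-slip × cos(dip) = 374 × cos(25.1°) = 339 m

339 m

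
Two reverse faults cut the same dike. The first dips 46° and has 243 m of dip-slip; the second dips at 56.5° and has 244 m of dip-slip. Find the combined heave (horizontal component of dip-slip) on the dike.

303 m

heave_A = 243 × cos(46°) = 168.8 m
heave_B = 244 × cos(56.5°) = 134.7 m
total = 168.8 + 134.7 = 303 m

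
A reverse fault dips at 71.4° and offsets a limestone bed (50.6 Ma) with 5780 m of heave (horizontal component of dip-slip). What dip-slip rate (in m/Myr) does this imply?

dip-slip = heave / cos(dip) = 5780 m / cos(71.4°) = 18120 m
rate = 18120 m / 50.6 Ma = 0.000358 m/yr = 358 m/Myr

358 m/Myr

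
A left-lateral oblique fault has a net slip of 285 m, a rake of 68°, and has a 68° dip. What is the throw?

dip-slip = net slip × sin(rake) = 285 m × sin(68°) = 264.2 m
throw = dip-slip × sin(dip) = 264.2 × sin(68°) = 245 m

245 m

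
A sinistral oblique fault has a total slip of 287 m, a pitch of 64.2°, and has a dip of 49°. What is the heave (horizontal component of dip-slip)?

170 m

dip-slip = net slip × sin(rake) = 287 m × sin(64.2°) = 258.4 m
heave = dip-slip × cos(dip) = 258.4 × cos(49°) = 170 m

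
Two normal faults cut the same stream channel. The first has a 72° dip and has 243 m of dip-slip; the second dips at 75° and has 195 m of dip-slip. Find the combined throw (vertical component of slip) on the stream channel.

419 m

throw_A = 243 × sin(72°) = 231.1 m
throw_B = 195 × sin(75°) = 188.4 m
total = 231.1 + 188.4 = 419 m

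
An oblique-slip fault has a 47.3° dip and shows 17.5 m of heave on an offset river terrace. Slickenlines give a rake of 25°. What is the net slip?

dip-slip = heave / cos(dip) = 17.5 / cos(47.3°) = 25.81 m
net slip = dip-slip / sin(rake) = 25.81 / sin(25°) = 61.1 m

61.1 m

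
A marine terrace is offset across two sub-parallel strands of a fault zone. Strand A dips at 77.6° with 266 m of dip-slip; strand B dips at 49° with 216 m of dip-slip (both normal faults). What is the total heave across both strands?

199 m

heave_A = 266 × cos(77.6°) = 57.12 m
heave_B = 216 × cos(49°) = 141.7 m
total = 57.12 + 141.7 = 199 m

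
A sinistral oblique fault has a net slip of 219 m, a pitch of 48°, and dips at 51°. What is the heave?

dip-slip = net slip × sin(rake) = 219 m × sin(48°) = 162.7 m
heave = dip-slip × cos(dip) = 162.7 × cos(51°) = 102 m

102 m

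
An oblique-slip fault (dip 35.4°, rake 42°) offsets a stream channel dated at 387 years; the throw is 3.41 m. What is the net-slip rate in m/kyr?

22.7 m/kyr

dip-slip = throw / sin(dip) = 3.41 / sin(35.4°) = 5.887 m
net slip = dip-slip / sin(rake) = 5.887 / sin(42°) = 8.797 m
rate = 8.797 m / 387 years = 0.0227 m/yr = 22.7 m/kyr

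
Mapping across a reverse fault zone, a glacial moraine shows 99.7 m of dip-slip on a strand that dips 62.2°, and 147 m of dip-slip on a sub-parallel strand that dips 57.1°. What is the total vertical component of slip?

throw_A = 99.7 × sin(62.2°) = 88.19 m
throw_B = 147 × sin(57.1°) = 123.4 m
total = 88.19 + 123.4 = 212 m

212 m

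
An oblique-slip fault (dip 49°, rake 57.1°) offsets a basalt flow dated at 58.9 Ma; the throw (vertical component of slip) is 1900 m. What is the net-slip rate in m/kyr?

0.0509 m/kyr

dip-slip = throw / sin(dip) = 1900 / sin(49°) = 2518 m
net slip = dip-slip / sin(rake) = 2518 / sin(57.1°) = 2998 m
rate = 2998 m / 58.9 Ma = 0.0000509 m/yr = 0.0509 m/kyr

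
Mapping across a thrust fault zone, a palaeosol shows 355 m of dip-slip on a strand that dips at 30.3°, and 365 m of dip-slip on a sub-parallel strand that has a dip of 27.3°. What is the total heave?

heave_A = 355 × cos(30.3°) = 306.5 m
heave_B = 365 × cos(27.3°) = 324.3 m
total = 306.5 + 324.3 = 631 m

631 m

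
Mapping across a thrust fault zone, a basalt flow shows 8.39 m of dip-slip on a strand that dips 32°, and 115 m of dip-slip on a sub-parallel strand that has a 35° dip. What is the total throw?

throw_A = 8.39 × sin(32°) = 4.446 m
throw_B = 115 × sin(35°) = 65.96 m
total = 4.446 + 65.96 = 70.4 m

70.4 m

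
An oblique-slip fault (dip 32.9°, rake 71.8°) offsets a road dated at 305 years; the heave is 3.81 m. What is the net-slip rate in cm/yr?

dip-slip = heave / cos(dip) = 3.81 / cos(32.9°) = 4.538 m
net slip = dip-slip / sin(rake) = 4.538 / sin(71.8°) = 4.777 m
rate = 4.777 m / 305 years = 0.0157 m/yr = 1.57 cm/yr

1.57 cm/yr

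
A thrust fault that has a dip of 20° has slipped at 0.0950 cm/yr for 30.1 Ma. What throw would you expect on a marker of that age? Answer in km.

9.78 km

dip-slip = rate × time = 0.0950 cm/yr × 30.1 Ma = 28600 m
throw = dip-slip × sin(dip) = 28600 × sin(20°) = 9780 m = 9.78 km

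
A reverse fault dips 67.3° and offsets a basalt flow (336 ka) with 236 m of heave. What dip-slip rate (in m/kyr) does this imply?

1.82 m/kyr

dip-slip = heave / cos(dip) = 236 m / cos(67.3°) = 611.5 m
rate = 611.5 m / 336 ka = 0.00182 m/yr = 1.82 m/kyr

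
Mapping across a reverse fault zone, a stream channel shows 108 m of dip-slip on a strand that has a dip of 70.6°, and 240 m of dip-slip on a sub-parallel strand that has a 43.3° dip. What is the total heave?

211 m

heave_A = 108 × cos(70.6°) = 35.87 m
heave_B = 240 × cos(43.3°) = 174.7 m
total = 35.87 + 174.7 = 211 m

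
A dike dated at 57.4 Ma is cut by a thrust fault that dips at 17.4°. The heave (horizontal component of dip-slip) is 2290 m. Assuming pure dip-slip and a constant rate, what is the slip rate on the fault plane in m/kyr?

0.0418 m/kyr

dip-slip = heave / cos(dip) = 2290 m / cos(17.4°) = 2400 m
rate = 2400 m / 57.4 Ma = 0.0000418 m/yr = 0.0418 m/kyr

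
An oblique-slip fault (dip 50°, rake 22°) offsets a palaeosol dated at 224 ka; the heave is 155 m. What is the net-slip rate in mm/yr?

2.87 mm/yr

dip-slip = heave / cos(dip) = 155 / cos(50°) = 241.1 m
net slip = dip-slip / sin(rake) = 241.1 / sin(22°) = 643.7 m
rate = 643.7 m / 224 ka = 0.00287 m/yr = 2.87 mm/yr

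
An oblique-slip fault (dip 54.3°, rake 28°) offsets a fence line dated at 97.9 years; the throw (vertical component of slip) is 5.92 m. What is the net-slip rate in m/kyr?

159 m/kyr

dip-slip = throw / sin(dip) = 5.92 / sin(54.3°) = 7.290 m
net slip = dip-slip / sin(rake) = 7.290 / sin(28°) = 15.53 m
rate = 15.53 m / 97.9 years = 0.159 m/yr = 159 m/kyr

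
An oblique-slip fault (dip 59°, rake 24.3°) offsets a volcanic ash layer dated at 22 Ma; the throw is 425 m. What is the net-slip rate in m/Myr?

dip-slip = throw / sin(dip) = 425 / sin(59°) = 495.8 m
net slip = dip-slip / sin(rake) = 495.8 / sin(24.3°) = 1205 m
rate = 1205 m / 22 Ma = 0.0000548 m/yr = 54.8 m/Myr

54.8 m/Myr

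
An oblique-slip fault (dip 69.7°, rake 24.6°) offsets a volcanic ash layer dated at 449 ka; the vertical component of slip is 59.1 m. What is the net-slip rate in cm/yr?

dip-slip = throw / sin(dip) = 59.1 / sin(69.7°) = 63.01 m
net slip = dip-slip / sin(rake) = 63.01 / sin(24.6°) = 151.4 m
rate = 151.4 m / 449 ka = 0.000337 m/yr = 0.0337 cm/yr

0.0337 cm/yr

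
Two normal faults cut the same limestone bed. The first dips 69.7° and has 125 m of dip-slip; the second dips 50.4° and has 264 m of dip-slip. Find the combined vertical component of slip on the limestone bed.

321 m

throw_A = 125 × sin(69.7°) = 117.2 m
throw_B = 264 × sin(50.4°) = 203.4 m
total = 117.2 + 203.4 = 321 m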